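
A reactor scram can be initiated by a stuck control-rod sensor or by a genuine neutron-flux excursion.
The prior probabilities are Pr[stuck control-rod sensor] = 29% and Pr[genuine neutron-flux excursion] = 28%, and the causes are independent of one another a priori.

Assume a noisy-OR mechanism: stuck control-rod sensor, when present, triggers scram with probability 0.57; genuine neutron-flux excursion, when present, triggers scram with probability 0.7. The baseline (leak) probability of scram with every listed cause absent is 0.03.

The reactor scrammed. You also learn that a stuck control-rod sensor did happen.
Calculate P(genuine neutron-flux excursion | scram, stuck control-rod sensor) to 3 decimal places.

Under noisy-OR, P(scram | causes) = 1 − (1−0.03)·∏(1−qᵢ) over the active causes.
Sum P(scram|·) weighted by the priors over both values of genuine neutron-flux excursion:
  P(scram | stuck control-rod sensor) = 0.5829·0.72 + 0.87487·0.28
        = 0.419688 + 0.244964 = 0.664652
Configurations with genuine neutron-flux excursion contribute 0.244964, so
  P(genuine neutron-flux excursion | scram, stuck control-rod sensor) = 0.244964 / 0.664652 ≈ 0.369

P(genuine neutron-flux excursion | scram, stuck control-rod sensor) ≈ 0.369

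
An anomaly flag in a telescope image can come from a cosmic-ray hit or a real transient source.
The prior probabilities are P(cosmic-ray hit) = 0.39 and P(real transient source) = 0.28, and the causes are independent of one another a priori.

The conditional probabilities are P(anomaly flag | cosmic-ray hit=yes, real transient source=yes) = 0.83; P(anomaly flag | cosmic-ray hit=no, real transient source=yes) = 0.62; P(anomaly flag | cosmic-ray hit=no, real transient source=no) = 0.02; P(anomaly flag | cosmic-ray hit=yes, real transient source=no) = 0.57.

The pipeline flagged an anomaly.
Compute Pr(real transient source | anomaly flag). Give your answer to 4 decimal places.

By total probability over the 4 (cosmic-ray hit, real transient source) configurations:
  P(anomaly flag) = 0.02×0.61×0.72 + 0.62×0.61×0.28 + 0.57×0.39×0.72 + 0.83×0.39×0.28
        = 0.008784 + 0.105896 + 0.160056 + 0.090636 = 0.365372
Configurations with real transient source contribute 0.196532, so
  P(real transient source | anomaly flag) = 0.196532 / 0.365372 ≈ 0.5379

Pr(real transient source | anomaly flag) ≈ 0.5379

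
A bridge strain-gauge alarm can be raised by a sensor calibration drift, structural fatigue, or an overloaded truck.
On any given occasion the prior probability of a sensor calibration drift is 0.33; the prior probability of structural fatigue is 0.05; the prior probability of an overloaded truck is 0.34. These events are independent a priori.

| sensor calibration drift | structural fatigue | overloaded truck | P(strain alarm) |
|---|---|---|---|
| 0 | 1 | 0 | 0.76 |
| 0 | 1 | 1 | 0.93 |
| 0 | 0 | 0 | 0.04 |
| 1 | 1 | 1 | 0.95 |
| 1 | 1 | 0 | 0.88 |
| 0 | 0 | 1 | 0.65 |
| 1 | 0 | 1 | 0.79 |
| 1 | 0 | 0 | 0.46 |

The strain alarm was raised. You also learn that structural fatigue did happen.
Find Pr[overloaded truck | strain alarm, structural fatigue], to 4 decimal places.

For the numerator, keep only overloaded truck=true terms: 0.211854 + 0.106590 = 0.318444
Normalizer over all consistent configurations: 0.76*0.67*0.66 + 0.93*0.67*0.34 + 0.88*0.33*0.66 + 0.95*0.33*0.34 = 0.846180
Posterior = 0.318444 / 0.846180 ≈ 0.3763

Pr[overloaded truck | strain alarm, structural fatigue] ≈ 0.3763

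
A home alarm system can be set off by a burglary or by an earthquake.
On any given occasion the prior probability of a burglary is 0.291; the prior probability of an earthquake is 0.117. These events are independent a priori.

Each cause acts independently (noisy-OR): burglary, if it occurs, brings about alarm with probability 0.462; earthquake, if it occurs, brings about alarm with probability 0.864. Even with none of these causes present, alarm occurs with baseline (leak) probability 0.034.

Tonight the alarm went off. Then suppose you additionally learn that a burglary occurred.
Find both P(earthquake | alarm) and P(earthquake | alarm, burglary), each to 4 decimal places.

P(earthquake | alarm) ≈ 0.4175; P(earthquake | alarm, burglary) ≈ 0.2041

Under noisy-OR, P(alarm | causes) = 1 − (1−0.034)·∏(1−qᵢ) over the active causes.
P(alarm) = 0.034·0.709·0.883 + 0.868624·0.709·0.117 + 0.480292·0.291·0.883 + 0.92932·0.291·0.117 = 0.021286 + 0.072055 + 0.123412 + 0.031641 = 0.248394
Of this, 0.103696 comes from 0.072055 + 0.031641 (the earthquake=true cases).
P(earthquake | alarm) = 0.103696 / 0.248394 ≈ 0.4175

With the extra evidence:
Enumerate both values of earthquake and weight by the priors:
  P(alarm | burglary) = 0.480292×0.883 + 0.92932×0.117
        = 0.424098 + 0.108730 = 0.532828
The terms with earthquake present sum to 0.108730, so
  P(earthquake | alarm, burglary) = 0.108730 / 0.532828 ≈ 0.2041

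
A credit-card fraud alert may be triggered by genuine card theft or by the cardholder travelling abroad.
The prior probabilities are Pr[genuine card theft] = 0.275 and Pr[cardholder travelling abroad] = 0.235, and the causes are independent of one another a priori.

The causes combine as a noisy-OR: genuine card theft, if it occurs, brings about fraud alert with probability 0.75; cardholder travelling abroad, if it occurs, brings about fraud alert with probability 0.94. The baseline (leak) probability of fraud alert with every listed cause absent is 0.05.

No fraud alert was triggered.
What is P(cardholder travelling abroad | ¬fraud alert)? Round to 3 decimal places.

Under noisy-OR, P(fraud alert | causes) = 1 − (1−0.05)·∏(1−qᵢ) over the active causes.
Numerator (weight on configurations with cardholder travelling abroad): 0.009711 + 0.000921 = 0.010632
The normalizing constant is 0.95×0.725×0.765 + 0.057×0.725×0.235 + 0.2375×0.275×0.765 + 0.01425×0.275×0.235 = 0.587490
Posterior = 0.010632 / 0.587490 ≈ 0.018

P(cardholder travelling abroad | ¬fraud alert) ≈ 0.018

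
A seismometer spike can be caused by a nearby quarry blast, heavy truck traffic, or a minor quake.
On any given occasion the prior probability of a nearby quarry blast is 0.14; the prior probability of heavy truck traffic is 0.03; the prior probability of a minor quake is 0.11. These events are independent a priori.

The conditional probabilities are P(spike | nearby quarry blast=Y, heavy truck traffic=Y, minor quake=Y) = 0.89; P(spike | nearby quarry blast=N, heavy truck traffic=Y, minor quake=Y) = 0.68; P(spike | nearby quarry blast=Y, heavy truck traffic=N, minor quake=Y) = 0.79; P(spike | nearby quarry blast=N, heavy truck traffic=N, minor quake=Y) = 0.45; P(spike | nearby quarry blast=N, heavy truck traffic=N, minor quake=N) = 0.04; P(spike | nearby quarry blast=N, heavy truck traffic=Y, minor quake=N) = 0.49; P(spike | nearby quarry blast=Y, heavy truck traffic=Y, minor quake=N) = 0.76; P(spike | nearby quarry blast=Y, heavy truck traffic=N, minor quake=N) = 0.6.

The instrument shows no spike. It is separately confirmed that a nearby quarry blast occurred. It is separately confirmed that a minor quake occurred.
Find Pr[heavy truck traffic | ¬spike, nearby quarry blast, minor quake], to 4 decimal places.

Pr[heavy truck traffic | ¬spike, nearby quarry blast, minor quake] ≈ 0.0159

P(¬spike | nearby quarry blast, minor quake) = 0.21·0.97 + 0.11·0.03 = 0.203700 + 0.003300 = 0.207000
The heavy truck traffic-present share is 0.11·0.03 = 0.003300.
Hence the posterior is 0.003300/0.207000 ≈ 0.0159.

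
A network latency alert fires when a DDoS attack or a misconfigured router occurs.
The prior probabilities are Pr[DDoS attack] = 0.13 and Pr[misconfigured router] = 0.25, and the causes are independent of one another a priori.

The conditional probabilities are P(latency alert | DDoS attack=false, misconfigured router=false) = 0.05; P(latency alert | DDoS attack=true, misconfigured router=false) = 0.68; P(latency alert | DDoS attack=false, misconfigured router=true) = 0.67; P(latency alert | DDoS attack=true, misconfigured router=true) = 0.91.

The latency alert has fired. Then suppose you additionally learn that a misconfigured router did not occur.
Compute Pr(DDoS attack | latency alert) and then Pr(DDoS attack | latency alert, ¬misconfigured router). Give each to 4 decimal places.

Weight on DDoS attack=true, given the evidence: 0.066300 + 0.029575 = 0.095875
The normalizing constant is 0.05·0.87·0.75 + 0.67·0.87·0.25 + 0.68·0.13·0.75 + 0.91·0.13·0.25 = 0.274225
Posterior = 0.095875 / 0.274225 ≈ 0.3496

With the extra evidence:
Sum P(latency alert|·) weighted by the priors over both values of DDoS attack:
  P(latency alert | ¬misconfigured router) = 0.05*0.87 + 0.68*0.13
        = 0.043500 + 0.088400 = 0.131900
Configurations with DDoS attack contribute 0.088400, so
  P(DDoS attack | latency alert, ¬misconfigured router) = 0.088400 / 0.131900 ≈ 0.6702

Pr(DDoS attack | latency alert) ≈ 0.3496; Pr(DDoS attack | latency alert, ¬misconfigured router) ≈ 0.6702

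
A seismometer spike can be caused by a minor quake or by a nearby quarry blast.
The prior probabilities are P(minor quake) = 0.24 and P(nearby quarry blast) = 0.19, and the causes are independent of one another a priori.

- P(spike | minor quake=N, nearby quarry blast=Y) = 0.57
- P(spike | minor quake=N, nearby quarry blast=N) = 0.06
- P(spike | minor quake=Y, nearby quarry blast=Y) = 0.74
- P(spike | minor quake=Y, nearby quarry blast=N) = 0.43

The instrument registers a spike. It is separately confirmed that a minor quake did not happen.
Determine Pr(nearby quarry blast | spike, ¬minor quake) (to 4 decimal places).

Numerator (weight on configurations with nearby quarry blast): 0.57·0.19 = 0.108300
Normalizer over all consistent configurations: 0.06·0.81 + 0.57·0.19 = 0.156900
P(nearby quarry blast | spike, ¬minor quake) = 0.108300/0.156900 ≈ 0.6902

Pr(nearby quarry blast | spike, ¬minor quake) ≈ 0.6902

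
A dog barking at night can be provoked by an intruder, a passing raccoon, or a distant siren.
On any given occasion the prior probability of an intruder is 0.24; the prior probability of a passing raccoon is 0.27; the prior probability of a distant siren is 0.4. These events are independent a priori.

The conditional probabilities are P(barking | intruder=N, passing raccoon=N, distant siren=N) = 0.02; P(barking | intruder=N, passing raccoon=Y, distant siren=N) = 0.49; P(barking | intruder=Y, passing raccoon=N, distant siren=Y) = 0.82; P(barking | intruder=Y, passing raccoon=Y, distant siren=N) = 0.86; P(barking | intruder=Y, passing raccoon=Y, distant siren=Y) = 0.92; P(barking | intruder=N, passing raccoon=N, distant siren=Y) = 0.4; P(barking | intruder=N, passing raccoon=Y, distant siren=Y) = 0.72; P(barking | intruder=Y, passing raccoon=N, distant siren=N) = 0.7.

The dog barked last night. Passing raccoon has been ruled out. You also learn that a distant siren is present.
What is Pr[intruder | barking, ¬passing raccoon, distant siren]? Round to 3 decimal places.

Pr[intruder | barking, ¬passing raccoon, distant siren] ≈ 0.393

Sum P(barking|·) weighted by the priors over both values of intruder:
  P(barking | ¬passing raccoon, distant siren) = 0.4*0.76 + 0.82*0.24
        = 0.304000 + 0.196800 = 0.500800
Keeping only the intruder-present terms gives 0.196800, so
  P(intruder | barking, ¬passing raccoon, distant siren) = 0.196800 / 0.500800 ≈ 0.393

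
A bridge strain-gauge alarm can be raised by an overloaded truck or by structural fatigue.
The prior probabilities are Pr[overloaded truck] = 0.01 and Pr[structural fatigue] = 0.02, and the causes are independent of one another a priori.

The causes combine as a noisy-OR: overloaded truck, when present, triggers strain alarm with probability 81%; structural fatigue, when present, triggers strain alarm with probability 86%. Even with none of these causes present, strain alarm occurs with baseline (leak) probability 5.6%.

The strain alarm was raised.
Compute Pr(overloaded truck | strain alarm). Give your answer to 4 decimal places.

Under noisy-OR, P(strain alarm | causes) = 1 − (1−0.056)·∏(1−qᵢ) over the active causes.
Weight on overloaded truck=true, given the evidence: 0.008042 + 0.000195 = 0.008237
Normalizer over all consistent configurations: 0.056*0.99*0.98 + 0.86784*0.99*0.02 + 0.82064*0.01*0.98 + 0.97489*0.01*0.02 = 0.079751
P(overloaded truck | strain alarm) = 0.008237/0.079751 ≈ 0.1033

Pr(overloaded truck | strain alarm) ≈ 0.1033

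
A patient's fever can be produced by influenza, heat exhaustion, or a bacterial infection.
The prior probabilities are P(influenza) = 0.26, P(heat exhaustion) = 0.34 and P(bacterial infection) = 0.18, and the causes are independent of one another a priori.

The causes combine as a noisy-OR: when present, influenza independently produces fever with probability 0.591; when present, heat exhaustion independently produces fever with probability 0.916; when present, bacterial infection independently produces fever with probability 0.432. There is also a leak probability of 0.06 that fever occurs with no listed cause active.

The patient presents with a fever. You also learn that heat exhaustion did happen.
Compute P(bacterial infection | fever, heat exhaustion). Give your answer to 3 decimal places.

P(bacterial infection | fever, heat exhaustion) ≈ 0.185

Under noisy-OR, P(fever | causes) = 1 − (1−0.06)·∏(1−qᵢ) over the active causes.
By total probability over the 4 (influenza, bacterial infection) configurations:
  P(fever | heat exhaustion) = 0.92104*0.74*0.82 + 0.955151*0.74*0.18 + 0.967705*0.26*0.82 + 0.981657*0.26*0.18
        = 0.558887 + 0.127226 + 0.206315 + 0.045942 = 0.938370
Configurations with bacterial infection contribute 0.173168, so
  P(bacterial infection | fever, heat exhaustion) = 0.173168 / 0.938370 ≈ 0.185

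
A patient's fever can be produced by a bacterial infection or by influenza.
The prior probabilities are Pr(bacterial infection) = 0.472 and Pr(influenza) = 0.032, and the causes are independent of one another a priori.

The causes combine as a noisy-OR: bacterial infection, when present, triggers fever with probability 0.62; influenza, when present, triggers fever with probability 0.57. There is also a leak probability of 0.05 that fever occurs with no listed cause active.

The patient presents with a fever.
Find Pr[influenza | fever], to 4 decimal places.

Pr[influenza | fever] ≈ 0.0669

Under noisy-OR, P(fever | causes) = 1 − (1−0.05)·∏(1−qᵢ) over the active causes.
P(fever) = 0.05×0.528×0.968 + 0.5915×0.528×0.032 + 0.639×0.472×0.968 + 0.84477×0.472×0.032 = 0.025555 + 0.009994 + 0.291957 + 0.012759 = 0.340265
The influenza-present share is 0.009994 + 0.012759 = 0.022753.
So P(influenza | fever) = 0.022753/0.340265 ≈ 0.0669.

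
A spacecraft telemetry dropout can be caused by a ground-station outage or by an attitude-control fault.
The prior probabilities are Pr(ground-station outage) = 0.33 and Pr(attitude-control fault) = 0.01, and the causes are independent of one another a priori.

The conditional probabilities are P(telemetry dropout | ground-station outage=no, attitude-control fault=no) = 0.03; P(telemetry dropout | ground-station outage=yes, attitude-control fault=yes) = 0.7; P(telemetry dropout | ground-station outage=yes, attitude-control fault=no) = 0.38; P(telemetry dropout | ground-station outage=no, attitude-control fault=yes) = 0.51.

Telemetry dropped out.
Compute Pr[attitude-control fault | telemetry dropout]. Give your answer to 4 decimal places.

Pr[attitude-control fault | telemetry dropout] ≈ 0.0382

Numerator (weight on configurations with attitude-control fault): 0.003417 + 0.002310 = 0.005727
Denominator P(telemetry dropout): 0.03*0.67*0.99 + 0.51*0.67*0.01 + 0.38*0.33*0.99 + 0.7*0.33*0.01 = 0.149772
P(attitude-control fault | telemetry dropout) = 0.005727/0.149772 ≈ 0.0382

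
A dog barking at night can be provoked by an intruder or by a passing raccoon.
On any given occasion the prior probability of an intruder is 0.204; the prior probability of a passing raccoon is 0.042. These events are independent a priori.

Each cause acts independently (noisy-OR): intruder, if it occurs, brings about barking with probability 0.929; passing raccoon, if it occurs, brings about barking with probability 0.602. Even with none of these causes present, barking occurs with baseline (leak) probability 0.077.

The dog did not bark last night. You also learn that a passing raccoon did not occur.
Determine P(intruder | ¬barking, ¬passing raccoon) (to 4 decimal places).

P(intruder | ¬barking, ¬passing raccoon) ≈ 0.0179

Under noisy-OR, P(barking | causes) = 1 − (1−0.077)·∏(1−qᵢ) over the active causes.
For the numerator, keep only intruder=true terms: 0.065533×0.204 = 0.013369
Denominator P(¬barking | ¬passing raccoon): 0.923×0.796 + 0.065533×0.204 = 0.748077
P(intruder | ¬barking, ¬passing raccoon) = 0.013369/0.748077 ≈ 0.0179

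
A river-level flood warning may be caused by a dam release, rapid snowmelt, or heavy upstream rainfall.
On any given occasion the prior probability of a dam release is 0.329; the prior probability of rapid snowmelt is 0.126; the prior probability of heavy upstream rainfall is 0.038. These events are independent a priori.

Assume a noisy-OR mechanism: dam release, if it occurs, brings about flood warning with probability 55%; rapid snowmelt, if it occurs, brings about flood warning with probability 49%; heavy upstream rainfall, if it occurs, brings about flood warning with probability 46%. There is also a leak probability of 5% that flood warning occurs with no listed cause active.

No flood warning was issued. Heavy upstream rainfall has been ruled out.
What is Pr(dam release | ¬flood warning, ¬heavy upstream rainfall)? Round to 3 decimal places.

Under noisy-OR, P(flood warning | causes) = 1 − (1−0.05)·∏(1−qᵢ) over the active causes.
By total probability over the 4 (dam release, rapid snowmelt) configurations:
  P(¬flood warning | ¬heavy upstream rainfall) = 0.95*0.671*0.874 + 0.4845*0.671*0.126 + 0.4275*0.329*0.874 + 0.218025*0.329*0.126
        = 0.557131 + 0.040963 + 0.122926 + 0.009038 = 0.730058
Keeping only the dam release-present terms gives 0.131964, so
  P(dam release | ¬flood warning, ¬heavy upstream rainfall) = 0.131964 / 0.730058 ≈ 0.181

Pr(dam release | ¬flood warning, ¬heavy upstream rainfall) ≈ 0.181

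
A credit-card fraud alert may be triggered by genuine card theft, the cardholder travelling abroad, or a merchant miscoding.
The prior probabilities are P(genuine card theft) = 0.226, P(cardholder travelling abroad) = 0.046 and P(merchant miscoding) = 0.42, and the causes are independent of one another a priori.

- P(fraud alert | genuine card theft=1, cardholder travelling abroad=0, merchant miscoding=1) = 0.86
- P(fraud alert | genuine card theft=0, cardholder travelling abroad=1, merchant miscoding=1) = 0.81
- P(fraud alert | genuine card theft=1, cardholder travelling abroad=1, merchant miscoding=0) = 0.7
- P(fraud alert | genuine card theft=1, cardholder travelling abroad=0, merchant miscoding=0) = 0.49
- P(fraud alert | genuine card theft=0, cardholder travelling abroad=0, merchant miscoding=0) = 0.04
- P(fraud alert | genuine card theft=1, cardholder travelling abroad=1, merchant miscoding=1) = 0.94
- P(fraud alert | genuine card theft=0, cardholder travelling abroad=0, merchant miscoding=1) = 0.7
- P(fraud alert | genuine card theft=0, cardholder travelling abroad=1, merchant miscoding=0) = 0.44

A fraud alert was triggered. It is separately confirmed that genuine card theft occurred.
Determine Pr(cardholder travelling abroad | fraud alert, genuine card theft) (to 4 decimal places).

Sum P(fraud alert|·) weighted by the priors over the 4 (cardholder travelling abroad, merchant miscoding) configurations:
  P(fraud alert | genuine card theft) = 0.49*0.954*0.58 + 0.86*0.954*0.42 + 0.7*0.046*0.58 + 0.94*0.046*0.42
        = 0.271127 + 0.344585 + 0.018676 + 0.018161 = 0.652549
The terms with cardholder travelling abroad present sum to 0.036837, so
  P(cardholder travelling abroad | fraud alert, genuine card theft) = 0.036837 / 0.652549 ≈ 0.0565

Pr(cardholder travelling abroad | fraud alert, genuine card theft) ≈ 0.0565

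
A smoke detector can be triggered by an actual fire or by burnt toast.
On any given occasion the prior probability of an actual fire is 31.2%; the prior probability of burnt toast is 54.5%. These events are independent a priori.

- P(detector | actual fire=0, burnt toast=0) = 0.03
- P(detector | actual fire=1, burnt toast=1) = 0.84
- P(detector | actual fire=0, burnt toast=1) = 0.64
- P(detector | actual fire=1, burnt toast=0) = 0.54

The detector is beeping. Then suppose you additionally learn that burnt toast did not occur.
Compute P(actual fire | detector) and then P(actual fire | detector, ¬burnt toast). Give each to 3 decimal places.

P(actual fire | detector) ≈ 0.468; P(actual fire | detector, ¬burnt toast) ≈ 0.891

P(detector) = 0.03×0.688×0.455 + 0.64×0.688×0.545 + 0.54×0.312×0.455 + 0.84×0.312×0.545 = 0.009391 + 0.239974 + 0.076658 + 0.142834 = 0.468857
Of this, 0.219492 comes from 0.076658 + 0.142834 (the actual fire=true cases).
Hence the posterior is 0.219492/0.468857 ≈ 0.468.

Now condition on the additional information:
P(detector | ¬burnt toast) = 0.03×0.688 + 0.54×0.312 = 0.020640 + 0.168480 = 0.189120
Of this, 0.168480 comes from 0.54×0.312 (the actual fire=true cases).
Hence the posterior is 0.168480/0.189120 ≈ 0.891.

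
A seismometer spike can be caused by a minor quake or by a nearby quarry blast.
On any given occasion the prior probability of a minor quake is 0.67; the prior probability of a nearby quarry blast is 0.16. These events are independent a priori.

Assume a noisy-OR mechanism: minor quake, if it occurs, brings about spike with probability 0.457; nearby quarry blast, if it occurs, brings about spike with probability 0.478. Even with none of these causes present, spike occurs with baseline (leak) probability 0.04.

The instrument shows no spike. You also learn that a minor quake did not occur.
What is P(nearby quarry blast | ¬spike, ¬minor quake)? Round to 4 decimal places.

Under noisy-OR, P(spike | causes) = 1 − (1−0.04)·∏(1−qᵢ) over the active causes.
Enumerate both values of nearby quarry blast and weight by the priors:
  P(¬spike | ¬minor quake) = 0.96·0.84 + 0.50112·0.16
        = 0.806400 + 0.080179 = 0.886579
The terms with nearby quarry blast present sum to 0.080179, so
  P(nearby quarry blast | ¬spike, ¬minor quake) = 0.080179 / 0.886579 ≈ 0.0904

P(nearby quarry blast | ¬spike, ¬minor quake) ≈ 0.0904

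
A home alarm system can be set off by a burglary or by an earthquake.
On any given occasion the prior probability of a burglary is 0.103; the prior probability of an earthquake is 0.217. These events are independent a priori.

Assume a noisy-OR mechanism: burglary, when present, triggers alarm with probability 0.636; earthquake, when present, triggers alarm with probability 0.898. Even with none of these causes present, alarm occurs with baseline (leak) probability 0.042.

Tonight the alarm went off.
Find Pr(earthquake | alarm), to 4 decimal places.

Under noisy-OR, P(alarm | causes) = 1 − (1−0.042)·∏(1−qᵢ) over the active causes.
Enumerate the 4 (burglary, earthquake) configurations and weight by the priors:
  P(alarm) = 0.042·0.897·0.783 + 0.902284·0.897·0.217 + 0.651288·0.103·0.783 + 0.964431·0.103·0.217
        = 0.029499 + 0.175629 + 0.052526 + 0.021556 = 0.279210
The terms with earthquake present sum to 0.197185, so
  P(earthquake | alarm) = 0.197185 / 0.279210 ≈ 0.7062

Pr(earthquake | alarm) ≈ 0.7062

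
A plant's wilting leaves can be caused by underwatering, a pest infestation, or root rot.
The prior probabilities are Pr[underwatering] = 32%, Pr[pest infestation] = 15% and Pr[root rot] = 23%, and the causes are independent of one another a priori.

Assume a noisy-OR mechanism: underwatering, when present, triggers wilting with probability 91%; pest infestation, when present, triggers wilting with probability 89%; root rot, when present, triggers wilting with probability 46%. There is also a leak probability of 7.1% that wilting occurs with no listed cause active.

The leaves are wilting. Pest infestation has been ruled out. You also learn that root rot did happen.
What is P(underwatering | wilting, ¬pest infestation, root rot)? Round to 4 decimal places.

P(underwatering | wilting, ¬pest infestation, root rot) ≈ 0.4741

Under noisy-OR, P(wilting | causes) = 1 − (1−0.071)·∏(1−qᵢ) over the active causes.
Numerator (weight on configurations with underwatering): 0.954851*0.32 = 0.305552
Normalizer over all consistent configurations: 0.49834*0.68 + 0.954851*0.32 = 0.644423
P(underwatering | wilting, ¬pest infestation, root rot) = 0.305552/0.644423 ≈ 0.4741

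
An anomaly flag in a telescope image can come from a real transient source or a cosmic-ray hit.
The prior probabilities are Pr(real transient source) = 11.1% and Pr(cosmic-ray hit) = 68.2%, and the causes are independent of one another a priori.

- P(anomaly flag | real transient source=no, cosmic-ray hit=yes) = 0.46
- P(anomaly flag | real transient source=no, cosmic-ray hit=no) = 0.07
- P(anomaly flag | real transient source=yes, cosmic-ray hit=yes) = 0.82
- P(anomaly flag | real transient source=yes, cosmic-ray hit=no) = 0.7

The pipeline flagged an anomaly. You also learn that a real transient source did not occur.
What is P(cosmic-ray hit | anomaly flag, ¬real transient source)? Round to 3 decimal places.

P(cosmic-ray hit | anomaly flag, ¬real transient source) ≈ 0.934

P(anomaly flag | ¬real transient source) = 0.07×0.318 + 0.46×0.682 = 0.022260 + 0.313720 = 0.335980
Restricting to configurations with cosmic-ray hit present: 0.46×0.682 = 0.313720.
So P(cosmic-ray hit | anomaly flag, ¬real transient source) = 0.313720/0.335980 ≈ 0.934.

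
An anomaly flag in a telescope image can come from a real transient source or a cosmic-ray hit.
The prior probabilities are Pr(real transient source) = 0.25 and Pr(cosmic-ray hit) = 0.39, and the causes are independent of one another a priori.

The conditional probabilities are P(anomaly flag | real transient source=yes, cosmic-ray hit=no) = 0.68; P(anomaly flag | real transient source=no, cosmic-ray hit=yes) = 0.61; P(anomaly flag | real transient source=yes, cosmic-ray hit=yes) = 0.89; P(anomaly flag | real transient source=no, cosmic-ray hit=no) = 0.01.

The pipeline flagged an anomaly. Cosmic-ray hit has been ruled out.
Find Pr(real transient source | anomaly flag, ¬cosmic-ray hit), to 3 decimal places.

Enumerate both values of real transient source and weight by the priors:
  P(anomaly flag | ¬cosmic-ray hit) = 0.01*0.75 + 0.68*0.25
        = 0.007500 + 0.170000 = 0.177500
Keeping only the real transient source-present terms gives 0.170000, so
  P(real transient source | anomaly flag, ¬cosmic-ray hit) = 0.170000 / 0.177500 ≈ 0.958

Pr(real transient source | anomaly flag, ¬cosmic-ray hit) ≈ 0.958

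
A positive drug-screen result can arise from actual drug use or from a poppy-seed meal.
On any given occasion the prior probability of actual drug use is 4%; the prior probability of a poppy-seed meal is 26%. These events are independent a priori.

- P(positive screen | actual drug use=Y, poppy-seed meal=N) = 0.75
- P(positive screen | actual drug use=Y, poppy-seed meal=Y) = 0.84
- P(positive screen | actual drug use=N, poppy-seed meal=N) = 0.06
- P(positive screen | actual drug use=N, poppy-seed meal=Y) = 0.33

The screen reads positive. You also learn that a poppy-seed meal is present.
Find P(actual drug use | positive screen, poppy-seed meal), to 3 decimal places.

P(actual drug use | positive screen, poppy-seed meal) ≈ 0.096

P(positive screen | poppy-seed meal) = 0.33·0.96 + 0.84·0.04 = 0.316800 + 0.033600 = 0.350400
Restricting to configurations with actual drug use present: 0.84·0.04 = 0.033600.
Hence the posterior is 0.033600/0.350400 ≈ 0.096.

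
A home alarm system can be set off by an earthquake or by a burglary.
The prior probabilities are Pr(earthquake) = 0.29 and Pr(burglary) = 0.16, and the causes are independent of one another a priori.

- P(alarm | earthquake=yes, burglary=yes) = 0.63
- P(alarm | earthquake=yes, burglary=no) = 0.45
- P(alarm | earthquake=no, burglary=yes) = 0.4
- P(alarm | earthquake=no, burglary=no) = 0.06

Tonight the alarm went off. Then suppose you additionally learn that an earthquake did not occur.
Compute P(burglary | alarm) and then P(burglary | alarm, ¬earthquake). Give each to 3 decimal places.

P(burglary | alarm) ≈ 0.339; P(burglary | alarm, ¬earthquake) ≈ 0.559

Sum P(alarm|·) weighted by the priors over the 4 (earthquake, burglary) configurations:
  P(alarm) = 0.06·0.71·0.84 + 0.4·0.71·0.16 + 0.45·0.29·0.84 + 0.63·0.29·0.16
        = 0.035784 + 0.045440 + 0.109620 + 0.029232 = 0.220076
Keeping only the burglary-present terms gives 0.074672, so
  P(burglary | alarm) = 0.074672 / 0.220076 ≈ 0.339

With the extra evidence:
P(alarm | ¬earthquake) = 0.06*0.84 + 0.4*0.16 = 0.050400 + 0.064000 = 0.114400
Of this, 0.064000 comes from 0.4*0.16 (the burglary=true cases).
P(burglary | alarm, ¬earthquake) = 0.064000 / 0.114400 ≈ 0.559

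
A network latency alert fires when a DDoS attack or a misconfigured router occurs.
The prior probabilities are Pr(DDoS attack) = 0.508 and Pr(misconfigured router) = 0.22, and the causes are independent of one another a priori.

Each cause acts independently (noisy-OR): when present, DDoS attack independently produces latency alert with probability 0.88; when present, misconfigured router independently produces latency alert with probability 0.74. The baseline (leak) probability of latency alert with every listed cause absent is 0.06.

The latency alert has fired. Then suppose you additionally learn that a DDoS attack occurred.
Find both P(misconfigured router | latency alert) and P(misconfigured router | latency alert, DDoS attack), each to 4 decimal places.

Under noisy-OR, P(latency alert | causes) = 1 − (1−0.06)·∏(1−qᵢ) over the active causes.
P(latency alert) = 0.06×0.492×0.78 + 0.7556×0.492×0.22 + 0.8872×0.508×0.78 + 0.970672×0.508×0.22 = 0.023026 + 0.081786 + 0.351544 + 0.108482 = 0.564838
Restricting to configurations with misconfigured router present: 0.081786 + 0.108482 = 0.190268.
So P(misconfigured router | latency alert) = 0.190268/0.564838 ≈ 0.3369.

With the extra evidence:
P(latency alert | DDoS attack) = 0.8872*0.78 + 0.970672*0.22 = 0.692016 + 0.213548 = 0.905564
The misconfigured router-present share is 0.970672*0.22 = 0.213548.
So P(misconfigured router | latency alert, DDoS attack) = 0.213548/0.905564 ≈ 0.2358.
Conditioning on DDoS attack lowers the posterior on misconfigured router: the classic explaining-away effect in a common-effect structure.

P(misconfigured router | latency alert) ≈ 0.3369; P(misconfigured router | latency alert, DDoS attack) ≈ 0.2358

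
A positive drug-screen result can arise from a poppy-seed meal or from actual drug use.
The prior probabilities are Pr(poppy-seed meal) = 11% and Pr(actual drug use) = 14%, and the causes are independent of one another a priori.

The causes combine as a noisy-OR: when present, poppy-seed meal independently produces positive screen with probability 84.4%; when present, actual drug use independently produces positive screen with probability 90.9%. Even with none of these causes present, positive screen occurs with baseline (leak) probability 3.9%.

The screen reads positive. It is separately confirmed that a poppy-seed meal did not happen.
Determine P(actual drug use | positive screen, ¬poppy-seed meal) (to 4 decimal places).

Under noisy-OR, P(positive screen | causes) = 1 − (1−0.039)·∏(1−qᵢ) over the active causes.
Enumerate both values of actual drug use and weight by the priors:
  P(positive screen | ¬poppy-seed meal) = 0.039·0.86 + 0.912549·0.14
        = 0.033540 + 0.127757 = 0.161297
Configurations with actual drug use contribute 0.127757, so
  P(actual drug use | positive screen, ¬poppy-seed meal) = 0.127757 / 0.161297 ≈ 0.7921

P(actual drug use | positive screen, ¬poppy-seed meal) ≈ 0.7921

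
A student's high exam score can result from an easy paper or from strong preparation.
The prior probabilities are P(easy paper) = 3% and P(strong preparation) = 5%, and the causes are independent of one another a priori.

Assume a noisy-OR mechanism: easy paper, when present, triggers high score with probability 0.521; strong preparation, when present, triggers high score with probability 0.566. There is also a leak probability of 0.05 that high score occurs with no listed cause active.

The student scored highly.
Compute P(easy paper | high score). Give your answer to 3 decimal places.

P(easy paper | high score) ≈ 0.183

Under noisy-OR, P(high score | causes) = 1 − (1−0.05)·∏(1−qᵢ) over the active causes.
Sum P(high score|·) weighted by the priors over the 4 (easy paper, strong preparation) configurations:
  P(high score) = 0.05*0.97*0.95 + 0.5877*0.97*0.05 + 0.54495*0.03*0.95 + 0.802508*0.03*0.05
        = 0.046075 + 0.028503 + 0.015531 + 0.001204 = 0.091313
Keeping only the easy paper-present terms gives 0.016735, so
  P(easy paper | high score) = 0.016735 / 0.091313 ≈ 0.183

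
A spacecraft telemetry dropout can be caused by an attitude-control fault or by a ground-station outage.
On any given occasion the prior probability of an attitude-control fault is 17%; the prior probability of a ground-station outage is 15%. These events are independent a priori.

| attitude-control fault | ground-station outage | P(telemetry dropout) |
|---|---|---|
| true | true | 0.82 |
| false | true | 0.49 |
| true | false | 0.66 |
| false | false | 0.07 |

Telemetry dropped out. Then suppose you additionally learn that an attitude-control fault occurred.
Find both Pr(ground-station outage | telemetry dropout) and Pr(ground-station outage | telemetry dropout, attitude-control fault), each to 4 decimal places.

Pr(ground-station outage | telemetry dropout) ≈ 0.3614; Pr(ground-station outage | telemetry dropout, attitude-control fault) ≈ 0.1798

Enumerate the 4 (attitude-control fault, ground-station outage) configurations and weight by the priors:
  P(telemetry dropout) = 0.07·0.83·0.85 + 0.49·0.83·0.15 + 0.66·0.17·0.85 + 0.82·0.17·0.15
        = 0.049385 + 0.061005 + 0.095370 + 0.020910 = 0.226670
Configurations with ground-station outage contribute 0.081915, so
  P(ground-station outage | telemetry dropout) = 0.081915 / 0.226670 ≈ 0.3614

Now condition on the additional information:
Numerator (weight on configurations with ground-station outage): 0.82·0.15 = 0.123000
Denominator P(telemetry dropout | attitude-control fault): 0.66·0.85 + 0.82·0.15 = 0.684000
P(ground-station outage | telemetry dropout, attitude-control fault) = 0.123000/0.684000 ≈ 0.1798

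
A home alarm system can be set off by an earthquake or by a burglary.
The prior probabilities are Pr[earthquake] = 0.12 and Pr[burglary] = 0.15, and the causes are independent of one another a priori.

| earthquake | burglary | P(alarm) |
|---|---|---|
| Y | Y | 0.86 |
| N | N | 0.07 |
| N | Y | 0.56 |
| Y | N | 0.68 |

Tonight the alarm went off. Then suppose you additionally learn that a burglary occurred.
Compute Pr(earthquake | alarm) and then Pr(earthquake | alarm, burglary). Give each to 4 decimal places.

Sum P(alarm|·) weighted by the priors over the 4 (earthquake, burglary) configurations:
  P(alarm) = 0.07×0.88×0.85 + 0.56×0.88×0.15 + 0.68×0.12×0.85 + 0.86×0.12×0.15
        = 0.052360 + 0.073920 + 0.069360 + 0.015480 = 0.211120
The terms with earthquake present sum to 0.084840, so
  P(earthquake | alarm) = 0.084840 / 0.211120 ≈ 0.4019

Now also conditioning on burglary=true:
Sum P(alarm|·) weighted by the priors over both values of earthquake:
  P(alarm | burglary) = 0.56*0.88 + 0.86*0.12
        = 0.492800 + 0.103200 = 0.596000
Configurations with earthquake contribute 0.103200, so
  P(earthquake | alarm, burglary) = 0.103200 / 0.596000 ≈ 0.1732

Pr(earthquake | alarm) ≈ 0.4019; Pr(earthquake | alarm, burglary) ≈ 0.1732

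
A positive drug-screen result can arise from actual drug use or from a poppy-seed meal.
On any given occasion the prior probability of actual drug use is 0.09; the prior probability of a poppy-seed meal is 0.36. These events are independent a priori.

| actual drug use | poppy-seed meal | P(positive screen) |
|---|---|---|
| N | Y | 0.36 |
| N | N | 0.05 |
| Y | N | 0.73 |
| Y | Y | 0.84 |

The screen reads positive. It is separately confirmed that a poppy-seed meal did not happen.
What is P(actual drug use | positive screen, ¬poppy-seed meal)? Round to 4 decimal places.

P(actual drug use | positive screen, ¬poppy-seed meal) ≈ 0.5908

For the numerator, keep only actual drug use=true terms: 0.73*0.09 = 0.065700
Normalizer over all consistent configurations: 0.05*0.91 + 0.73*0.09 = 0.111200
Posterior = 0.065700 / 0.111200 ≈ 0.5908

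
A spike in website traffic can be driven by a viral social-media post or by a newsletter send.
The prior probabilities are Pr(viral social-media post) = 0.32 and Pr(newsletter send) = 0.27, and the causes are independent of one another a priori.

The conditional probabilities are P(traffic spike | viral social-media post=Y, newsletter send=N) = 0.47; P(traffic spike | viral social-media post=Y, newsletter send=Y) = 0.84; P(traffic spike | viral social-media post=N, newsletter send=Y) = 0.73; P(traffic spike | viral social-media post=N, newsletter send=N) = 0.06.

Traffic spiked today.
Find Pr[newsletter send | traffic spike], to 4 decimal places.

Pr[newsletter send | traffic spike] ≈ 0.5968

Sum P(traffic spike|·) weighted by the priors over the 4 (viral social-media post, newsletter send) configurations:
  P(traffic spike) = 0.06·0.68·0.73 + 0.73·0.68·0.27 + 0.47·0.32·0.73 + 0.84·0.32·0.27
        = 0.029784 + 0.134028 + 0.109792 + 0.072576 = 0.346180
The terms with newsletter send present sum to 0.206604, so
  P(newsletter send | traffic spike) = 0.206604 / 0.346180 ≈ 0.5968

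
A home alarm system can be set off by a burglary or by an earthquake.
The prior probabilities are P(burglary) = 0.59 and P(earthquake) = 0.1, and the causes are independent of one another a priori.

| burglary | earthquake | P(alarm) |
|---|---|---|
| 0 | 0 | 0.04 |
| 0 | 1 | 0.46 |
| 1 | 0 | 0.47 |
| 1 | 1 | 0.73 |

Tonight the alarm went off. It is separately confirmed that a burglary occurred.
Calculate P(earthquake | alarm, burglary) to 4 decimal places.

P(alarm | burglary) = 0.47×0.9 + 0.73×0.1 = 0.423000 + 0.073000 = 0.496000
Restricting to configurations with earthquake present: 0.73×0.1 = 0.073000.
Hence the posterior is 0.073000/0.496000 ≈ 0.1472.

P(earthquake | alarm, burglary) ≈ 0.1472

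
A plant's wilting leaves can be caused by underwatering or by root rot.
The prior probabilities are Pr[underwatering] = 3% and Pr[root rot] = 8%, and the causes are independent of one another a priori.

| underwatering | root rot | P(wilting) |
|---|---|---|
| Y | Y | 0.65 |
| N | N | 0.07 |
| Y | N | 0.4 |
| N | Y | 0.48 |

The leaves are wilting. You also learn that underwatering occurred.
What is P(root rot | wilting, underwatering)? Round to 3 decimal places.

Weight on root rot=true, given the evidence: 0.65*0.08 = 0.052000
The normalizing constant is 0.4*0.92 + 0.65*0.08 = 0.420000
P(root rot | wilting, underwatering) = 0.052000/0.420000 ≈ 0.124

P(root rot | wilting, underwatering) ≈ 0.124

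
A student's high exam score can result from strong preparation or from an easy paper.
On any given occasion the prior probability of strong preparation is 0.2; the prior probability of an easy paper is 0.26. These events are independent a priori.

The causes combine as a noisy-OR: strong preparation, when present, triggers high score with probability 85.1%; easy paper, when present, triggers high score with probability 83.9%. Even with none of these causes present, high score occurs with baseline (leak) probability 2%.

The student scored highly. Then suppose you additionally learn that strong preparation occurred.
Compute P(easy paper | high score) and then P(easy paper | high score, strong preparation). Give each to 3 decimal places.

P(easy paper | high score) ≈ 0.620; P(easy paper | high score, strong preparation) ≈ 0.287

Under noisy-OR, P(high score | causes) = 1 − (1−0.02)·∏(1−qᵢ) over the active causes.
P(high score) = 0.02×0.8×0.74 + 0.84222×0.8×0.26 + 0.85398×0.2×0.74 + 0.976491×0.2×0.26 = 0.011840 + 0.175182 + 0.126389 + 0.050778 = 0.364189
Restricting to configurations with easy paper present: 0.175182 + 0.050778 = 0.225960.
Hence the posterior is 0.225960/0.364189 ≈ 0.620.

With the extra evidence:
P(high score | strong preparation) = 0.85398×0.74 + 0.976491×0.26 = 0.631945 + 0.253888 = 0.885833
Of this, 0.253888 comes from 0.976491×0.26 (the easy paper=true cases).
P(easy paper | high score, strong preparation) = 0.253888 / 0.885833 ≈ 0.287
The drop from 0.620 to 0.287 is the explaining-away (discounting) effect.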